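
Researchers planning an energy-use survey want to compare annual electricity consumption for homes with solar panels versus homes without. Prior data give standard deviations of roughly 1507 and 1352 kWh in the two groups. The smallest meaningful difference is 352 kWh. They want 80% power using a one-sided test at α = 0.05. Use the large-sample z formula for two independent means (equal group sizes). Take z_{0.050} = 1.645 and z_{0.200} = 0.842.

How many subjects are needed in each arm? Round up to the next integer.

n = 205 per group

n = (z_α + z_β)² · (σ₁² + σ₂²) / δ²
  = (1.645 + 0.842)² · (1507² + 1352² = 4098953) / 352²
  = 6.1852 · 4098953 / 123904
  = 204.62
Round up → n = 205 per group.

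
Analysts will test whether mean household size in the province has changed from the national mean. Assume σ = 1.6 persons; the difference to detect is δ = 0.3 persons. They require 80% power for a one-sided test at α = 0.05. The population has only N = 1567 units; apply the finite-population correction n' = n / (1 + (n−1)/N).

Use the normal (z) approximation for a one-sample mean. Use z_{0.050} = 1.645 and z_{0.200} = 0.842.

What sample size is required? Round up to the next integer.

n = (z_α + z_β)² · σ² / δ²
  = (1.645 + 0.842)² · 1.6² / 0.3²
  = 6.1852 · 2.56 / 0.09
  = 175.93
Finite-population correction (N = 1567): 175.93 / (1 + (175.93 − 1)/1567) = 158.27.
Round up → n = 159.

n = 159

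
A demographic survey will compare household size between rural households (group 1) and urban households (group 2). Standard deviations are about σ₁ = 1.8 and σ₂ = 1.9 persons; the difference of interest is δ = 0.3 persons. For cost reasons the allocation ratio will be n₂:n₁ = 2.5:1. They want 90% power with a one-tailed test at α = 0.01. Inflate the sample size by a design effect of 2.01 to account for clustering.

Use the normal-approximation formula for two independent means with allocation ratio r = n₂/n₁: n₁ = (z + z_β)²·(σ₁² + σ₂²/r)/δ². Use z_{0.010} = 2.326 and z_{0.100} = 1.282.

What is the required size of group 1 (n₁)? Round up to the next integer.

n₁ = (z_α + z_β)² · (σ₁² + σ₂²/r) / δ²
   = (2.326 + 1.282)² · (1.8² + 1.9²/2.5) / 0.3²
   = 13.0177 · (3.24 + 1.444) / 0.09
   = 13.0177 · 4.684 / 0.09
   = 677.50
Design effect: 2.01 × 677.50 = 1361.77.
Round up → n₁ = 1362; n₂ = r·n₁ = 2.5 × 1362 = 3405.

n₁ = 1362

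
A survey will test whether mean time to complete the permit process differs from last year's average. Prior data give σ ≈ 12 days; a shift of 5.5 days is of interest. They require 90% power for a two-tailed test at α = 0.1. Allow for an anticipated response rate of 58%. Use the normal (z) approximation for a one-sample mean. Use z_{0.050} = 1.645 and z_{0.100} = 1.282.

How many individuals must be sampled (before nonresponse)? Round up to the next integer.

n = (z_{α/2} + z_β)² · σ² / δ²
  = (1.645 + 1.282)² · 12² / 5.5²
  = 8.5673 · 144 / 30.25
  = 40.78
Adjust for 58% response: 40.78 / 0.58 = 70.32.
Round up → n = 71.

n = 71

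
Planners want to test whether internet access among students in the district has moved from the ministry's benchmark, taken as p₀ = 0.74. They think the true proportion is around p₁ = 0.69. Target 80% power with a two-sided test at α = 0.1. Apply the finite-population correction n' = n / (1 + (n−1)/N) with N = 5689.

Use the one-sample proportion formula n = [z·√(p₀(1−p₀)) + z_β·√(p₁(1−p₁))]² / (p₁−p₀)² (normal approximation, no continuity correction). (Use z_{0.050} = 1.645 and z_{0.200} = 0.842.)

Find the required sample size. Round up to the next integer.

n = [z_{α/2}·√(p₀q₀) + z_β·√(p₁q₁)]² / (p₁ − p₀)²
  = [1.645·√(0.74·0.26) + 0.842·√(0.69·0.31)]² / (-0.05)²
  = [1.645·0.4386 + 0.842·0.4625]² / 0.0025
  = [1.1110]² / 0.0025
  = 493.70
Finite-population correction (N = 5689): 493.70 / (1 + (493.70 − 1)/5689) = 454.35.
Round up → n = 455.

n = 455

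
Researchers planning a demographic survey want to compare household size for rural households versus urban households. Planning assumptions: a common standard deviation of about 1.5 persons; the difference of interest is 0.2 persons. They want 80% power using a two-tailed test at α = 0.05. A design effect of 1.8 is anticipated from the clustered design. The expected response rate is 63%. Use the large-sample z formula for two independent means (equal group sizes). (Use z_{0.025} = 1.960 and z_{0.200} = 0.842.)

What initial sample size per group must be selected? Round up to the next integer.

n = 2524 per group

n = (z_{α/2} + z_β)² · (σ₁² + σ₂²) / δ²
  = (1.960 + 0.842)² · (2·1.5² = 4.5) / 0.2²
  = 7.8512 · 4.5 / 0.04
  = 883.26
Design effect: 1.8 × 883.26 = 1589.87.
Adjust for 63% response: 1589.87 / 0.63 = 2523.60.
Round up → n = 2524 per group.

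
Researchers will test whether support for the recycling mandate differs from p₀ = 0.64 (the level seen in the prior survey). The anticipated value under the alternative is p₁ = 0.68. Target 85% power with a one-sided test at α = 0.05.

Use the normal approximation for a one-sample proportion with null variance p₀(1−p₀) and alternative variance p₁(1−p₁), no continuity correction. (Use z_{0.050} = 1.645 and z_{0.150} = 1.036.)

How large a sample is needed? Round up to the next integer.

n = 1013

n = [z_α·√(p₀q₀) + z_β·√(p₁q₁)]² / (p₁ − p₀)²
  = [1.645·√(0.64·0.36) + 1.036·√(0.68·0.32)]² / (0.04)²
  = [1.645·0.4800 + 1.036·0.4665]² / 0.0016
  = [1.2729]² / 0.0016
  = 1012.62
Round up → n = 1013.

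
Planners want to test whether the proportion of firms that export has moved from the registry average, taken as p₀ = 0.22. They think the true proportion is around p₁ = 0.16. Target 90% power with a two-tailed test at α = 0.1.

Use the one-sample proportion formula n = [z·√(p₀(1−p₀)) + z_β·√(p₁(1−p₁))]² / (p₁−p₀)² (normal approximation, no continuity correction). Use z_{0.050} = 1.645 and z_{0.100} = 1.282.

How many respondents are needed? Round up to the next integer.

n = 369

n = [z_{α/2}·√(p₀q₀) + z_β·√(p₁q₁)]² / (p₁ − p₀)²
  = [1.645·√(0.22·0.78) + 1.282·√(0.16·0.84)]² / (-0.06)²
  = [1.645·0.4142 + 1.282·0.3666]² / 0.0036
  = [1.1514]² / 0.0036
  = 368.27
Round up → n = 369.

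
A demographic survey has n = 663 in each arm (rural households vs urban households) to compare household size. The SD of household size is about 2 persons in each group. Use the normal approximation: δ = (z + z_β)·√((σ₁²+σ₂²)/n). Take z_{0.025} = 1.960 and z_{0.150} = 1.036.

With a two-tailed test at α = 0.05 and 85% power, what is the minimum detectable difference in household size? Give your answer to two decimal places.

δ = (z_{α/2} + z_β) · √((σ₁²+σ₂²)/n)
  = (1.960 + 1.036) · √(8/663)
  = 2.996 · √0.01207
  = 2.996 · 0.1098
  = 0.3291

Minimum detectable difference ≈ 0.33 persons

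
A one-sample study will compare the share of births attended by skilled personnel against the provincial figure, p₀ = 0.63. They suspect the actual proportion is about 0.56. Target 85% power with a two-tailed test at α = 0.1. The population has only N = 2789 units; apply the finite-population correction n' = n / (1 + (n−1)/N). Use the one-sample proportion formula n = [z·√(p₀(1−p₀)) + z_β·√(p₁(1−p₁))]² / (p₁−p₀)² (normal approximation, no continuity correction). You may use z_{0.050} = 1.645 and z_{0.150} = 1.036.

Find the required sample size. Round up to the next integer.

n = [z_{α/2}·√(p₀q₀) + z_β·√(p₁q₁)]² / (p₁ − p₀)²
  = [1.645·√(0.63·0.37) + 1.036·√(0.56·0.44)]² / (-0.07)²
  = [1.645·0.4828 + 1.036·0.4964]² / 0.0049
  = [1.3085]² / 0.0049
  = 349.41
Finite-population correction (N = 2789): 349.41 / (1 + (349.41 − 1)/2789) = 310.61.
Round up → n = 311.

n = 311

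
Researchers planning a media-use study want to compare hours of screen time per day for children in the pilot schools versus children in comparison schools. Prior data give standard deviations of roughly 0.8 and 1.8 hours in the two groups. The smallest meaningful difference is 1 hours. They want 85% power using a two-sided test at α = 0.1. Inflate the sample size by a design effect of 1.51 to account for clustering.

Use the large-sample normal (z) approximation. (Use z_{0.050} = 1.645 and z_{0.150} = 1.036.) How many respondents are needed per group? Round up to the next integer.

n = (z_{α/2} + z_β)² · (σ₁² + σ₂²) / δ²
  = (1.645 + 1.036)² · (0.8² + 1.8² = 3.88) / 1²
  = 7.1878 · 3.88 / 1
  = 27.89
Design effect: 1.51 × 27.89 = 42.11.
Round up → n = 43 per group.

n = 43 per group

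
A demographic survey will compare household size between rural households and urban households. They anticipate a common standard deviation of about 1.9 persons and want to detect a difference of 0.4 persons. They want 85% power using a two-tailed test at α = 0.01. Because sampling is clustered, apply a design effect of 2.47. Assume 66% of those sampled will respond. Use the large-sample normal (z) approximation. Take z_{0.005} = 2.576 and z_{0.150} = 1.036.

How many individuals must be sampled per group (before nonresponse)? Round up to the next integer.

n = (z_{α/2} + z_β)² · (σ₁² + σ₂²) / δ²
  = (2.576 + 1.036)² · (2·1.9² = 7.22) / 0.4²
  = 13.0465 · 7.22 / 0.16
  = 588.73
Design effect: 2.47 × 588.73 = 1454.15.
Adjust for 66% response: 1454.15 / 0.66 = 2203.26.
Round up → n = 2204 per group.

n = 2204 per group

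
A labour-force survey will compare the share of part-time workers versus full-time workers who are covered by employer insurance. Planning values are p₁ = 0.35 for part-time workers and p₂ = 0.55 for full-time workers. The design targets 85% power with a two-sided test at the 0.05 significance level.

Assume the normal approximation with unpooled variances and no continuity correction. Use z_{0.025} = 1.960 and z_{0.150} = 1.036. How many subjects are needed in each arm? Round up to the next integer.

n = 107 per group

n = (z_{α/2} + z_β)² · [p₁(1−p₁) + p₂(1−p₂)] / (p₁ − p₂)²
  = (1.960 + 1.036)² · (0.35·0.65 + 0.55·0.45) / (-0.20)²
  = (2.996)² · (0.2275 + 0.2475) / 0.0400
  = 8.9760 · 0.4750 / 0.0400
  = 106.59
Round up → n = 107 per group.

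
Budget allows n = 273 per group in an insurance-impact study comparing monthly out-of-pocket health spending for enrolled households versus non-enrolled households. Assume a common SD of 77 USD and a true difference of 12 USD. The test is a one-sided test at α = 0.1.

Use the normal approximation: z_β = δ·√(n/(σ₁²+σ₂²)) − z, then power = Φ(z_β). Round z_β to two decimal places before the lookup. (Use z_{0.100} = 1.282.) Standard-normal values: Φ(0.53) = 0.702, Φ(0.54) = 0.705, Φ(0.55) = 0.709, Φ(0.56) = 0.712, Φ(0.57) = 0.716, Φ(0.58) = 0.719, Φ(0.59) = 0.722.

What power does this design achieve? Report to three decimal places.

Power ≈ 0.705

z_β = δ·√(n/(σ₁²+σ₂²)) − z_α
    = 12 · √(273/11858) − 1.282
    = 12 · 0.15173 − 1.282
    = 1.8208 − 1.282 = 0.5388 → 0.54
Power = Φ(0.54) = 0.705.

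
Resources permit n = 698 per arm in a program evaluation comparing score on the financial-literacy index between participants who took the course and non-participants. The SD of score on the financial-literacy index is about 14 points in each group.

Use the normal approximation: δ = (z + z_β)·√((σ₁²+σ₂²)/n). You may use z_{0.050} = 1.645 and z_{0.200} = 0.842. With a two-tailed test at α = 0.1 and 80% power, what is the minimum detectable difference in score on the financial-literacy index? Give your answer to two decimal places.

Minimum detectable difference ≈ 1.86 points

δ = (z_{α/2} + z_β) · √((σ₁²+σ₂²)/n)
  = (1.645 + 0.842) · √(392/698)
  = 2.487 · √0.5616
  = 2.487 · 0.7494
  = 1.8638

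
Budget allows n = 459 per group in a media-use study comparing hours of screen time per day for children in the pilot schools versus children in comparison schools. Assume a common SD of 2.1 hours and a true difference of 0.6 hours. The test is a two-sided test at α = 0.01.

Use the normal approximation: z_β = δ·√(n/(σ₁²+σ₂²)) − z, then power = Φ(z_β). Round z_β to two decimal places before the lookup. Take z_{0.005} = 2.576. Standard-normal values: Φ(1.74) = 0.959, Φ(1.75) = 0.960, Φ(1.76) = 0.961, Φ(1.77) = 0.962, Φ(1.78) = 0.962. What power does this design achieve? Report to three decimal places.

z_β = δ·√(n/(σ₁²+σ₂²)) − z_{α/2}
    = 0.6 · √(459/8.82) − 2.576
    = 0.6 · 7.21393 − 2.576
    = 4.3284 − 2.576 = 1.7524 → 1.75
Power = Φ(1.75) = 0.960.

Power ≈ 0.960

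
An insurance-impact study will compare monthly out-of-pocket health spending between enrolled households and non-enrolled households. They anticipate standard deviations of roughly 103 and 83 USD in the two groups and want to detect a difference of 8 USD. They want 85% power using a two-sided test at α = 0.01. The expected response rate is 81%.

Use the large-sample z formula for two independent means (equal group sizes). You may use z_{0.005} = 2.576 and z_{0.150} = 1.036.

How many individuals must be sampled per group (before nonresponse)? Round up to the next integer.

n = 4404 per group

n = (z_{α/2} + z_β)² · (σ₁² + σ₂²) / δ²
  = (2.576 + 1.036)² · (103² + 83² = 17498) / 8²
  = 13.0465 · 17498 / 64
  = 3567.01
Adjust for 81% response: 3567.01 / 0.81 = 4403.71.
Round up → n = 4404 per group.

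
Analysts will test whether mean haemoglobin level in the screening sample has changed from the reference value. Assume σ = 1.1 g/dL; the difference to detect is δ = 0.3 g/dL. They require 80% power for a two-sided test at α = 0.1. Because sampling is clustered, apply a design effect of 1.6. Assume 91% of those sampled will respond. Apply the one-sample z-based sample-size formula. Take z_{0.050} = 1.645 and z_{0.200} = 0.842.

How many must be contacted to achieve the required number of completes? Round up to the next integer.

n = (z_{α/2} + z_β)² · σ² / δ²
  = (1.645 + 0.842)² · 1.1² / 0.3²
  = 6.1852 · 1.21 / 0.09
  = 83.16
Design effect: 1.6 × 83.16 = 133.05.
Adjust for 91% response: 133.05 / 0.91 = 146.21.
Round up → n = 147.

n = 147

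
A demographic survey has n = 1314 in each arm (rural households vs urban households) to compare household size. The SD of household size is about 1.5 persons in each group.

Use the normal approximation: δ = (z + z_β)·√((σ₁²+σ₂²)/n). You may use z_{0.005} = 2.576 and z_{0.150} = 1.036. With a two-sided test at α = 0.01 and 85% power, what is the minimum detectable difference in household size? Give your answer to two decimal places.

Minimum detectable difference ≈ 0.21 persons

δ = (z_{α/2} + z_β) · √((σ₁²+σ₂²)/n)
  = (2.576 + 1.036) · √(4.5/1314)
  = 3.612 · √0.00342
  = 3.612 · 0.0585
  = 0.2114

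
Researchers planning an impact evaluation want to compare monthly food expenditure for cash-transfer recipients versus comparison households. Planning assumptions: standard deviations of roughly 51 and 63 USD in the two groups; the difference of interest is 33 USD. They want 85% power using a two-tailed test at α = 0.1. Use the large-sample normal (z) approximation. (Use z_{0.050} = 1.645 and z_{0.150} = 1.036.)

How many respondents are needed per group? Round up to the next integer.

n = 44 per group

n = (z_{α/2} + z_β)² · (σ₁² + σ₂²) / δ²
  = (1.645 + 1.036)² · (51² + 63² = 6570) / 33²
  = 7.1878 · 6570 / 1089
  = 43.36
Round up → n = 44 per group.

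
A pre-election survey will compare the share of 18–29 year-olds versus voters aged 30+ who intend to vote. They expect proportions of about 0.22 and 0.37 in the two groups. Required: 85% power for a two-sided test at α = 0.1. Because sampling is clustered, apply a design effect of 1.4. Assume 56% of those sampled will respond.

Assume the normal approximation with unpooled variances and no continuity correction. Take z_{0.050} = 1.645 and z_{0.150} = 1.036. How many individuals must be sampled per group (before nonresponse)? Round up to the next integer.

n = (z_{α/2} + z_β)² · [p₁(1−p₁) + p₂(1−p₂)] / (p₁ − p₂)²
  = (1.645 + 1.036)² · (0.22·0.78 + 0.37·0.63) / (-0.15)²
  = (2.681)² · (0.1716 + 0.2331) / 0.0225
  = 7.1878 · 0.4047 / 0.0225
  = 129.28
Design effect: 1.4 × 129.28 = 181.00.
Adjust for 56% response: 181.00 / 0.56 = 323.21.
Round up → n = 324 per group.

n = 324 per group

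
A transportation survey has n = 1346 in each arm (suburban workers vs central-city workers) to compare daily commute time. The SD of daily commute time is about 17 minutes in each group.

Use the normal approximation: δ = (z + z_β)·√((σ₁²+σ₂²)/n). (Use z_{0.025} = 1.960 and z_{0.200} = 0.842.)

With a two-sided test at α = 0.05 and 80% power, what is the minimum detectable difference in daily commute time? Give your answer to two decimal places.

Minimum detectable difference ≈ 1.84 minutes

δ = (z_{α/2} + z_β) · √((σ₁²+σ₂²)/n)
  = (1.960 + 0.842) · √(578/1346)
  = 2.802 · √0.42942
  = 2.802 · 0.6553
  = 1.8362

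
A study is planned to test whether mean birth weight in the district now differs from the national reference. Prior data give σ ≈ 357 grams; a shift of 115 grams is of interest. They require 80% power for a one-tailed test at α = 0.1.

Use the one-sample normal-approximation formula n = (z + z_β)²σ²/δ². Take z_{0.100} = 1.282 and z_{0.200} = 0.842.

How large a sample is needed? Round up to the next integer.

n = (z_α + z_β)² · σ² / δ²
  = (1.282 + 0.842)² · 357² / 115²
  = 4.5114 · 127449 / 13225
  = 43.48
Round up → n = 44.

n = 44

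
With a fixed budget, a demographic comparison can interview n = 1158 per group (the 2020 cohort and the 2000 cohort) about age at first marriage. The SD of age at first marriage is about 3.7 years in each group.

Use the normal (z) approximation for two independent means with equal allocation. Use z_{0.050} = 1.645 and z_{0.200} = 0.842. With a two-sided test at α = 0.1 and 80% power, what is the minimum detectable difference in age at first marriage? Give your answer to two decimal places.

δ = (z_{α/2} + z_β) · √((σ₁²+σ₂²)/n)
  = (1.645 + 0.842) · √(27.38/1158)
  = 2.487 · √0.02364
  = 2.487 · 0.1538
  = 0.3824

Minimum detectable difference ≈ 0.38 years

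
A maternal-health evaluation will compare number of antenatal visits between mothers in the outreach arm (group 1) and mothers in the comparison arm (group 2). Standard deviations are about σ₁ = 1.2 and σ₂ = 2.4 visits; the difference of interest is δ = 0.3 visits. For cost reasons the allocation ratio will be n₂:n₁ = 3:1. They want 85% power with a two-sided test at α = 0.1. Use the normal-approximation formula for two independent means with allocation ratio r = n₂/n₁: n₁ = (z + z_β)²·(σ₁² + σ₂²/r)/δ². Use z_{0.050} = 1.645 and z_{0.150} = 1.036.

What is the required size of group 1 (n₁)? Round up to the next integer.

n₁ = 269

n₁ = (z_{α/2} + z_β)² · (σ₁² + σ₂²/r) / δ²
   = (1.645 + 1.036)² · (1.2² + 2.4²/3) / 0.3²
   = 7.1878 · (1.44 + 1.92) / 0.09
   = 7.1878 · 3.36 / 0.09
   = 268.34
Round up → n₁ = 269; n₂ = r·n₁ = 3 × 269 = 807.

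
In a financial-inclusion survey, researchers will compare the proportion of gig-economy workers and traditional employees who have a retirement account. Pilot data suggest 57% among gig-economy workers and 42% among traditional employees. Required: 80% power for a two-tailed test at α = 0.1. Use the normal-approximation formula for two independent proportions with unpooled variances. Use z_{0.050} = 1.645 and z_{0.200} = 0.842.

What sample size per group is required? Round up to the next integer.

n = (z_{α/2} + z_β)² · [p₁(1−p₁) + p₂(1−p₂)] / (p₁ − p₂)²
  = (1.645 + 0.842)² · (0.57·0.43 + 0.42·0.58) / (0.15)²
  = (2.487)² · (0.2451 + 0.2436) / 0.0225
  = 6.1852 · 0.4887 / 0.0225
  = 134.34
Round up → n = 135 per group.

n = 135 per group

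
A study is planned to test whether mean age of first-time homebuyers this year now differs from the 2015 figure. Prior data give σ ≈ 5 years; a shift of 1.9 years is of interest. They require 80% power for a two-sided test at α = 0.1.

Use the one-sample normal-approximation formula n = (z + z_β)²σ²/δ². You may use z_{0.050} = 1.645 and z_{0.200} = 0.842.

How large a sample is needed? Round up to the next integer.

n = 43

n = (z_{α/2} + z_β)² · σ² / δ²
  = (1.645 + 0.842)² · 5² / 1.9²
  = 6.1852 · 25 / 3.61
  = 42.83
Round up → n = 43.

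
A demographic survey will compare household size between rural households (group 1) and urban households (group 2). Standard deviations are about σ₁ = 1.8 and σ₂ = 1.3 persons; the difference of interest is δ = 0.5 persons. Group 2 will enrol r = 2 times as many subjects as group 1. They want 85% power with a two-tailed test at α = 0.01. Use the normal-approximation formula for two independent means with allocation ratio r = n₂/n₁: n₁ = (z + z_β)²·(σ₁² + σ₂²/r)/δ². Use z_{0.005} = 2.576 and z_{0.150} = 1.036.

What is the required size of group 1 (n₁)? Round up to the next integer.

n₁ = (z_{α/2} + z_β)² · (σ₁² + σ₂²/r) / δ²
   = (2.576 + 1.036)² · (1.8² + 1.3²/2) / 0.5²
   = 13.0465 · (3.24 + 0.845) / 0.25
   = 13.0465 · 4.085 / 0.25
   = 213.18
Round up → n₁ = 214; n₂ = r·n₁ = 2 × 214 = 428.

n₁ = 214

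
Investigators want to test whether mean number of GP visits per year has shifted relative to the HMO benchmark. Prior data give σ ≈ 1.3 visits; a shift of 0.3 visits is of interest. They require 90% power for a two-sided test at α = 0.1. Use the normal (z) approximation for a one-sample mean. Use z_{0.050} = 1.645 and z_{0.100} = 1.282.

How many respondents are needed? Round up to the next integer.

n = 161

n = (z_{α/2} + z_β)² · σ² / δ²
  = (1.645 + 1.282)² · 1.3² / 0.3²
  = 8.5673 · 1.69 / 0.09
  = 160.88
Round up → n = 161.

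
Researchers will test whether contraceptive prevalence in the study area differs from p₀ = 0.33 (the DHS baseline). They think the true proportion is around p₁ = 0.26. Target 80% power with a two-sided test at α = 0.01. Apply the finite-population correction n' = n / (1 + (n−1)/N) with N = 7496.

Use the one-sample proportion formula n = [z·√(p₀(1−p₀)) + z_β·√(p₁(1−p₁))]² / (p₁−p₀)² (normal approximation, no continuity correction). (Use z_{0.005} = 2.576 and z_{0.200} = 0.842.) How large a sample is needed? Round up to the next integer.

n = 478

n = [z_{α/2}·√(p₀q₀) + z_β·√(p₁q₁)]² / (p₁ − p₀)²
  = [2.576·√(0.33·0.67) + 0.842·√(0.26·0.74)]² / (-0.07)²
  = [2.576·0.4702 + 0.842·0.4386]² / 0.0049
  = [1.5806]² / 0.0049
  = 509.86
Finite-population correction (N = 7496): 509.86 / (1 + (509.86 − 1)/7496) = 477.44.
Round up → n = 478.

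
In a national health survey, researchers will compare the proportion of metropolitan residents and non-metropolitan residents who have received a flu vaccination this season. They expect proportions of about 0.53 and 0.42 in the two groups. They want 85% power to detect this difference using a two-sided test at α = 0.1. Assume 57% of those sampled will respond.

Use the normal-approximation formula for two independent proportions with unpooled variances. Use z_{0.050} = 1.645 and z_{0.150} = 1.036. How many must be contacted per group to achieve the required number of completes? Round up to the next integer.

n = (z_{α/2} + z_β)² · [p₁(1−p₁) + p₂(1−p₂)] / (p₁ − p₂)²
  = (1.645 + 1.036)² · (0.53·0.47 + 0.42·0.58) / (0.11)²
  = (2.681)² · (0.2491 + 0.2436) / 0.0121
  = 7.1878 · 0.4927 / 0.0121
  = 292.68
Adjust for 57% response: 292.68 / 0.57 = 513.47.
Round up → n = 514 per group.

n = 514 per group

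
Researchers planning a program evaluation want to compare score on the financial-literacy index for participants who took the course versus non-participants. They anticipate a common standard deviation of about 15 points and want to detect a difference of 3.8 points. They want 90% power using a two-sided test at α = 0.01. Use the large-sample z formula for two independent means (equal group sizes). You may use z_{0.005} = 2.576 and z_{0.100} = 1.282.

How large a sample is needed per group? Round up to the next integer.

n = (z_{α/2} + z_β)² · (σ₁² + σ₂²) / δ²
  = (2.576 + 1.282)² · (2·15² = 450) / 3.8²
  = 14.8842 · 450 / 14.44
  = 463.84
Round up → n = 464 per group.

n = 464 per group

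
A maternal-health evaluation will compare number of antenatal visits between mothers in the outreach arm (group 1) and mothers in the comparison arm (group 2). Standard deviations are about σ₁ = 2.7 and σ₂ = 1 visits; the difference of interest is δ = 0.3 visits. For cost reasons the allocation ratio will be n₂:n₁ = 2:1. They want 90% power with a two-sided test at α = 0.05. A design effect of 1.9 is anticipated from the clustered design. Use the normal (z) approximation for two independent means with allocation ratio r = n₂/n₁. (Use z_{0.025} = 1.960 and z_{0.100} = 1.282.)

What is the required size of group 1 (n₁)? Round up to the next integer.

n₁ = (z_{α/2} + z_β)² · (σ₁² + σ₂²/r) / δ²
   = (1.960 + 1.282)² · (2.7² + 1²/2) / 0.3²
   = 10.5106 · (7.29 + 0.5) / 0.09
   = 10.5106 · 7.79 / 0.09
   = 909.75
Design effect: 1.9 × 909.75 = 1728.52.
Round up → n₁ = 1729; n₂ = r·n₁ = 2 × 1729 = 3458.

n₁ = 1729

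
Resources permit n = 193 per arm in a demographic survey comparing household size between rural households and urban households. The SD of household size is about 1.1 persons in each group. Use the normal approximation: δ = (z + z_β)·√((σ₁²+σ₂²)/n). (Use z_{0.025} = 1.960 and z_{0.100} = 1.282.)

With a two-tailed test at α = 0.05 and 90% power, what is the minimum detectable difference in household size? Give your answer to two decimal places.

δ = (z_{α/2} + z_β) · √((σ₁²+σ₂²)/n)
  = (1.960 + 1.282) · √(2.42/193)
  = 3.242 · √0.01254
  = 3.242 · 0.1120
  = 0.3630

Minimum detectable difference ≈ 0.36 persons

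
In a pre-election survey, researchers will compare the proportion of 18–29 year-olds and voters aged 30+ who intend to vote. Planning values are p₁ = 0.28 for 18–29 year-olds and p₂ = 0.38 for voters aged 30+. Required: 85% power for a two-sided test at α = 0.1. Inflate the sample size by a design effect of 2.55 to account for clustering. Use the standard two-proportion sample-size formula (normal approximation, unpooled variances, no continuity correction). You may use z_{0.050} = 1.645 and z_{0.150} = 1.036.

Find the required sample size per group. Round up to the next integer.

n = 802 per group

n = (z_{α/2} + z_β)² · [p₁(1−p₁) + p₂(1−p₂)] / (p₁ − p₂)²
  = (1.645 + 1.036)² · (0.28·0.72 + 0.38·0.62) / (-0.10)²
  = (2.681)² · (0.2016 + 0.2356) / 0.0100
  = 7.1878 · 0.4372 / 0.0100
  = 314.25
Design effect: 2.55 × 314.25 = 801.33.
Round up → n = 802 per group.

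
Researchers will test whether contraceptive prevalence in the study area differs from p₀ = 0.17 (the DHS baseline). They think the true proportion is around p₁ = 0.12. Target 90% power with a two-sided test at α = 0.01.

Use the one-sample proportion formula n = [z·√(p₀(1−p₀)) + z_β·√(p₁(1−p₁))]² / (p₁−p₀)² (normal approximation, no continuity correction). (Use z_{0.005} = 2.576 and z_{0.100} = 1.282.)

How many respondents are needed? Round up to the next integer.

n = 767

n = [z_{α/2}·√(p₀q₀) + z_β·√(p₁q₁)]² / (p₁ − p₀)²
  = [2.576·√(0.17·0.83) + 1.282·√(0.12·0.88)]² / (-0.05)²
  = [2.576·0.3756 + 1.282·0.3250]² / 0.0025
  = [1.3842]² / 0.0025
  = 766.44
Round up → n = 767.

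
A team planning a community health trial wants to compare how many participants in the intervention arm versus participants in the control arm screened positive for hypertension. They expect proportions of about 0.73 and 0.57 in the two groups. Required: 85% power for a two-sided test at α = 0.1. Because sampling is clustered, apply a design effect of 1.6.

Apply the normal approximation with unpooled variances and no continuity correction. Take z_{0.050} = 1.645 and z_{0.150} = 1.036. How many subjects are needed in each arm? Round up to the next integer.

n = (z_{α/2} + z_β)² · [p₁(1−p₁) + p₂(1−p₂)] / (p₁ − p₂)²
  = (1.645 + 1.036)² · (0.73·0.27 + 0.57·0.43) / (0.16)²
  = (2.681)² · (0.1971 + 0.2451) / 0.0256
  = 7.1878 · 0.4422 / 0.0256
  = 124.16
Design effect: 1.6 × 124.16 = 198.65.
Round up → n = 199 per group.

n = 199 per group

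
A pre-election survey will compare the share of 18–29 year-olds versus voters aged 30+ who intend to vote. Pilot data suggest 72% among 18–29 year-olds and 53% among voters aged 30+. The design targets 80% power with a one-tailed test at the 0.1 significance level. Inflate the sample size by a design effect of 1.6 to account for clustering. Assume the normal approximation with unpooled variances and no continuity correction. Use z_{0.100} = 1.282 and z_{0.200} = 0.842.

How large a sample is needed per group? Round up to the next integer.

n = 91 per group

n = (z_α + z_β)² · [p₁(1−p₁) + p₂(1−p₂)] / (p₁ − p₂)²
  = (1.282 + 0.842)² · (0.72·0.28 + 0.53·0.47) / (0.19)²
  = (2.124)² · (0.2016 + 0.2491) / 0.0361
  = 4.5114 · 0.4507 / 0.0361
  = 56.32
Design effect: 1.6 × 56.32 = 90.12.
Round up → n = 91 per group.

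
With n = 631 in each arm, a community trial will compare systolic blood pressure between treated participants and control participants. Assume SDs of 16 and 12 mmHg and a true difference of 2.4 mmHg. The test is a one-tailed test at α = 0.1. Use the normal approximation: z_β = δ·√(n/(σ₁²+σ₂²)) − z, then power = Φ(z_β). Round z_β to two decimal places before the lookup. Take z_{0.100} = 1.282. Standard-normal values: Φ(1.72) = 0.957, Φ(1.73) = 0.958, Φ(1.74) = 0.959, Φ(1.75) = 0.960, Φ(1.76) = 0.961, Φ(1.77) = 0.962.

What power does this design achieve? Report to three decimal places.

z_β = δ·√(n/(σ₁²+σ₂²)) − z_α
    = 2.4 · √(631/400) − 1.282
    = 2.4 · 1.25599 − 1.282
    = 3.0144 − 1.282 = 1.7324 → 1.73
Power = Φ(1.73) = 0.958.

Power ≈ 0.958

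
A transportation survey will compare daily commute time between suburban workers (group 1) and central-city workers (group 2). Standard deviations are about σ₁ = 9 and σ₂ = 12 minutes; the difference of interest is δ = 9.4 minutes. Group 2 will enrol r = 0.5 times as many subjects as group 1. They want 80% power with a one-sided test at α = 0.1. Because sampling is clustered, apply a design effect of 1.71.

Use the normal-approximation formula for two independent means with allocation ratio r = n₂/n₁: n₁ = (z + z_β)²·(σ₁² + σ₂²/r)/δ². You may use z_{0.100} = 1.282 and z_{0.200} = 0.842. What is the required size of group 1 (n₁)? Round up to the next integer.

n₁ = 33

n₁ = (z_α + z_β)² · (σ₁² + σ₂²/r) / δ²
   = (1.282 + 0.842)² · (9² + 12²/0.5) / 9.4²
   = 4.5114 · (81 + 288) / 88.36
   = 4.5114 · 369 / 88.36
   = 18.84
Design effect: 1.71 × 18.84 = 32.22.
Round up → n₁ = 33; n₂ = r·n₁ = 0.5 × 33 = 17.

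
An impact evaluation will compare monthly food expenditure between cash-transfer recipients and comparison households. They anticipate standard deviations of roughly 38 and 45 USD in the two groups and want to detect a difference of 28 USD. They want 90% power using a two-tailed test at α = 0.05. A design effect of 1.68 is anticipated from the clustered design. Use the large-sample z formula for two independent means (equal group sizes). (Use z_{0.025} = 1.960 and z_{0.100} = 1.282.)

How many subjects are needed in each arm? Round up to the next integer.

n = (z_{α/2} + z_β)² · (σ₁² + σ₂²) / δ²
  = (1.960 + 1.282)² · (38² + 45² = 3469) / 28²
  = 10.5106 · 3469 / 784
  = 46.51
Design effect: 1.68 × 46.51 = 78.13.
Round up → n = 79 per group.

n = 79 per group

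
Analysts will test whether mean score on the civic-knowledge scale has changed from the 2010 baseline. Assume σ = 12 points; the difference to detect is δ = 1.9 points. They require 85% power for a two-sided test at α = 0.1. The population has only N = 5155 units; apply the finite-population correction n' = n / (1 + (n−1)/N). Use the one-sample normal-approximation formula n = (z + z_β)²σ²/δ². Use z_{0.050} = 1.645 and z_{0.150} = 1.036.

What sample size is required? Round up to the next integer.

n = (z_{α/2} + z_β)² · σ² / δ²
  = (1.645 + 1.036)² · 12² / 1.9²
  = 7.1878 · 144 / 3.61
  = 286.71
Finite-population correction (N = 5155): 286.71 / (1 + (286.71 − 1)/5155) = 271.66.
Round up → n = 272.

n = 272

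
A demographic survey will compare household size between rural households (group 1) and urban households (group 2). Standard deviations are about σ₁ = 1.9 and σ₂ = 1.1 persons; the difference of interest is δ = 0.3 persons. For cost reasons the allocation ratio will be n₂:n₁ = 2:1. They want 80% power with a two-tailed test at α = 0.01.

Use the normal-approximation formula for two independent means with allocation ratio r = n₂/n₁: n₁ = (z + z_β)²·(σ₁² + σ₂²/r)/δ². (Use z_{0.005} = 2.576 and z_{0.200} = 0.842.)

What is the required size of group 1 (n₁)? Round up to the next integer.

n₁ = (z_{α/2} + z_β)² · (σ₁² + σ₂²/r) / δ²
   = (2.576 + 0.842)² · (1.9² + 1.1²/2) / 0.3²
   = 11.6827 · (3.61 + 0.605) / 0.09
   = 11.6827 · 4.215 / 0.09
   = 547.14
Round up → n₁ = 548; n₂ = r·n₁ = 2 × 548 = 1096.

n₁ = 548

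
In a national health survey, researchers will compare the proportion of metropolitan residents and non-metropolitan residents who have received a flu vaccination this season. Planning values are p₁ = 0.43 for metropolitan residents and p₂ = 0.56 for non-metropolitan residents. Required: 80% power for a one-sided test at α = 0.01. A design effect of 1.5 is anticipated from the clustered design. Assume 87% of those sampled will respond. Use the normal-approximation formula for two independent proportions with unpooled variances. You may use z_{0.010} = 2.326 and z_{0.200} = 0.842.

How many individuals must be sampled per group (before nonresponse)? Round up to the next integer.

n = (z_α + z_β)² · [p₁(1−p₁) + p₂(1−p₂)] / (p₁ − p₂)²
  = (2.326 + 0.842)² · (0.43·0.57 + 0.56·0.44) / (-0.13)²
  = (3.168)² · (0.2451 + 0.2464) / 0.0169
  = 10.0362 · 0.4915 / 0.0169
  = 291.88
Design effect: 1.5 × 291.88 = 437.82.
Adjust for 87% response: 437.82 / 0.87 = 503.24.
Round up → n = 504 per group.

n = 504 per group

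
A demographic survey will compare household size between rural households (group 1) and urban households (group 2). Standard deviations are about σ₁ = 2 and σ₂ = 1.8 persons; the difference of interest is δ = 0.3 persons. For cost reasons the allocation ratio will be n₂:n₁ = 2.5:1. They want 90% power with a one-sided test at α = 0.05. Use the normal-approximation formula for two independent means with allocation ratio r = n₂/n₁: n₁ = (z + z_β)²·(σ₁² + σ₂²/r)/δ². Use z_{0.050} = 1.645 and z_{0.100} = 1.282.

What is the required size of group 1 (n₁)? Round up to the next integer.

n₁ = 505

n₁ = (z_α + z_β)² · (σ₁² + σ₂²/r) / δ²
   = (1.645 + 1.282)² · (2² + 1.8²/2.5) / 0.3²
   = 8.5673 · (4 + 1.296) / 0.09
   = 8.5673 · 5.296 / 0.09
   = 504.14
Round up → n₁ = 505; n₂ = r·n₁ = 2.5 × 505 = 1263.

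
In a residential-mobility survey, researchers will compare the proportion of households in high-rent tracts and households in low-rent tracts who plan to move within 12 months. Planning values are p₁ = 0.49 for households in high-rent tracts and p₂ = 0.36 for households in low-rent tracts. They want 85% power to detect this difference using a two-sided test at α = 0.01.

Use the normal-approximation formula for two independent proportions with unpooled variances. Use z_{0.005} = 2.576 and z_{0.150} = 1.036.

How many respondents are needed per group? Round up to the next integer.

n = (z_{α/2} + z_β)² · [p₁(1−p₁) + p₂(1−p₂)] / (p₁ − p₂)²
  = (2.576 + 1.036)² · (0.49·0.51 + 0.36·0.64) / (0.13)²
  = (3.612)² · (0.2499 + 0.2304) / 0.0169
  = 13.0465 · 0.4803 / 0.0169
  = 370.78
Round up → n = 371 per group.

n = 371 per group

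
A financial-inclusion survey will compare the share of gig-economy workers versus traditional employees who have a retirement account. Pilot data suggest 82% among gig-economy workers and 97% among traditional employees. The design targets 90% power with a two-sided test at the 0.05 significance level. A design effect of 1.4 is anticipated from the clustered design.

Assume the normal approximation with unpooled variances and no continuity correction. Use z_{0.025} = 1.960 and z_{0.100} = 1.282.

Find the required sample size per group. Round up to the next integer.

n = 116 per group

n = (z_{α/2} + z_β)² · [p₁(1−p₁) + p₂(1−p₂)] / (p₁ − p₂)²
  = (1.960 + 1.282)² · (0.82·0.18 + 0.97·0.03) / (-0.15)²
  = (3.242)² · (0.1476 + 0.0291) / 0.0225
  = 10.5106 · 0.1767 / 0.0225
  = 82.54
Design effect: 1.4 × 82.54 = 115.56.
Round up → n = 116 per group.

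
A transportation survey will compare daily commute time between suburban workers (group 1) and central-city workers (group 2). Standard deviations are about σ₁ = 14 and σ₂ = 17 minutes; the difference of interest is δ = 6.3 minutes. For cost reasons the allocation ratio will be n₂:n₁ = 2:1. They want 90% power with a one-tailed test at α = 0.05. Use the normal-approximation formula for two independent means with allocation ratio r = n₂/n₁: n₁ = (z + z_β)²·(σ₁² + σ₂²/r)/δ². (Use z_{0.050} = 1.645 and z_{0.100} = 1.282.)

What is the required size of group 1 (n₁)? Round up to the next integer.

n₁ = (z_α + z_β)² · (σ₁² + σ₂²/r) / δ²
   = (1.645 + 1.282)² · (14² + 17²/2) / 6.3²
   = 8.5673 · (196 + 144.5) / 39.69
   = 8.5673 · 340.5 / 39.69
   = 73.50
Round up → n₁ = 74; n₂ = r·n₁ = 2 × 74 = 148.

n₁ = 74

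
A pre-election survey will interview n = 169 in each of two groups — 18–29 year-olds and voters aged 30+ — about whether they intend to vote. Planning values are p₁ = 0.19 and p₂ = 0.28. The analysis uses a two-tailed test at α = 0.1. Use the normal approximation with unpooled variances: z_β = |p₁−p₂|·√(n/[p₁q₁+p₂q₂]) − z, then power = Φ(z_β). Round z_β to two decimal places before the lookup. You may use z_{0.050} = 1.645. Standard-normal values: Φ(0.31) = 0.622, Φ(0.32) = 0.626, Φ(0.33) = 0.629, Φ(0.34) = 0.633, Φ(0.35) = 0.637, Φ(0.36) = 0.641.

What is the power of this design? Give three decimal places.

z_β = |p₁−p₂|·√(n/[p₁q₁+p₂q₂]) − z_{α/2}
    = 0.09 · √(169/0.3555) − 1.645
    = 0.09 · 21.8034 − 1.645
    = 1.9623 − 1.645 = 0.3173 → 0.32
Power = Φ(0.32) = 0.626.

Power ≈ 0.626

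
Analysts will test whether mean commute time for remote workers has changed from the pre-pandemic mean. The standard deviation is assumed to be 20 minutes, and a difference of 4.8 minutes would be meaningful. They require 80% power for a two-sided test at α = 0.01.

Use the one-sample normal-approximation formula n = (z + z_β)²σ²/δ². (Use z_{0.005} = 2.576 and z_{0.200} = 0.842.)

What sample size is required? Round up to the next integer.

n = 203

n = (z_{α/2} + z_β)² · σ² / δ²
  = (2.576 + 0.842)² · 20² / 4.8²
  = 11.6827 · 400 / 23.04
  = 202.83
Round up → n = 203.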